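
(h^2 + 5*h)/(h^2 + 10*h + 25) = h/(h + 5)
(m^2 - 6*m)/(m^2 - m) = (m - 6)/(m - 1)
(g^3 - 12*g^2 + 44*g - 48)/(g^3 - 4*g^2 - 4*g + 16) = (g - 6)/(g + 2)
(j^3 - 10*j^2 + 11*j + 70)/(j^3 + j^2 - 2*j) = (j^2 - 12*j + 35)/(j*(j - 1))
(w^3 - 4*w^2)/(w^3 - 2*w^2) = (w - 4)/(w - 2)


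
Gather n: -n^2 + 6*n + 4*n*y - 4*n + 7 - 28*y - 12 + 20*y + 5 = -n^2 + n*(4*y + 2) - 8*y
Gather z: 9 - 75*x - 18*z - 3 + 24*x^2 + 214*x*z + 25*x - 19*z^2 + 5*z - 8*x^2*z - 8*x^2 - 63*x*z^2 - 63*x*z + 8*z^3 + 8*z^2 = 16*x^2 - 50*x + 8*z^3 + z^2*(-63*x - 11) + z*(-8*x^2 + 151*x - 13) + 6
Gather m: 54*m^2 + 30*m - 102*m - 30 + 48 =54*m^2 - 72*m + 18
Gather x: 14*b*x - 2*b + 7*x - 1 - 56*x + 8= -2*b + x*(14*b - 49) + 7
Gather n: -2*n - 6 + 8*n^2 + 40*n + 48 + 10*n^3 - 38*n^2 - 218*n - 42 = 10*n^3 - 30*n^2 - 180*n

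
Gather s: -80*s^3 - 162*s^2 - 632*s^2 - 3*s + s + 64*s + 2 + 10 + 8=-80*s^3 - 794*s^2 + 62*s + 20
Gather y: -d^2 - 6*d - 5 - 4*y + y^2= -d^2 - 6*d + y^2 - 4*y - 5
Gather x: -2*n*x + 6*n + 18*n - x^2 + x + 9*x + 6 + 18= 24*n - x^2 + x*(10 - 2*n) + 24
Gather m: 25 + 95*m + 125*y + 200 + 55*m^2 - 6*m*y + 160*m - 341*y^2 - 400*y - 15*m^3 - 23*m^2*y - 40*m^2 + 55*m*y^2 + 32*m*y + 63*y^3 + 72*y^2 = -15*m^3 + m^2*(15 - 23*y) + m*(55*y^2 + 26*y + 255) + 63*y^3 - 269*y^2 - 275*y + 225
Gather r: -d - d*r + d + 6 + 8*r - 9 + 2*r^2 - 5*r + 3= 2*r^2 + r*(3 - d)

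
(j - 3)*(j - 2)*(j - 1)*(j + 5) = j^4 - j^3 - 19*j^2 + 49*j - 30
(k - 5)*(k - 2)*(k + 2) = k^3 - 5*k^2 - 4*k + 20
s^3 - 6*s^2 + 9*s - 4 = (s - 4)*(s - 1)^2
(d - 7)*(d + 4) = d^2 - 3*d - 28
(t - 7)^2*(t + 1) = t^3 - 13*t^2 + 35*t + 49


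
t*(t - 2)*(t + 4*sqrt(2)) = t^3 - 2*t^2 + 4*sqrt(2)*t^2 - 8*sqrt(2)*t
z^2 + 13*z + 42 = (z + 6)*(z + 7)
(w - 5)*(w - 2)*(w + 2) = w^3 - 5*w^2 - 4*w + 20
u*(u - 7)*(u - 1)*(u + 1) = u^4 - 7*u^3 - u^2 + 7*u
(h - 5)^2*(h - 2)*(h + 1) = h^4 - 11*h^3 + 33*h^2 - 5*h - 50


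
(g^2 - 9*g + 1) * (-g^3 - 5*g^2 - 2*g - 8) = -g^5 + 4*g^4 + 42*g^3 + 5*g^2 + 70*g - 8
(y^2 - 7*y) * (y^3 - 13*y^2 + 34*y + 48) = y^5 - 20*y^4 + 125*y^3 - 190*y^2 - 336*y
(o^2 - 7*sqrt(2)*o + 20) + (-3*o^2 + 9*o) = -2*o^2 - 7*sqrt(2)*o + 9*o + 20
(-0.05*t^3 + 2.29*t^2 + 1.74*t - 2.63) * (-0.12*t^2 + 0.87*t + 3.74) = 0.006*t^5 - 0.3183*t^4 + 1.5965*t^3 + 10.394*t^2 + 4.2195*t - 9.8362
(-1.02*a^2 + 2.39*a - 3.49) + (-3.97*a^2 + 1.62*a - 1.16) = -4.99*a^2 + 4.01*a - 4.65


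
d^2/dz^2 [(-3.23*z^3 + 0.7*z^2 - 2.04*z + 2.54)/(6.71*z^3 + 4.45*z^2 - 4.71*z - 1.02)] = (4.54747350886464e-13*z^7 + 255.92611*z^6 - 1163.582442*z^5 + 874.310316*z^4 + 927.536386*z^3 - 421.443996*z^2 - 290.837484*z + 156.811044)/(302.111711*z^9 + 601.071735*z^8 - 237.566208*z^7 - 893.482091*z^6 - 15.983532*z^5 + 428.979177*z^4 + 44.728281*z^3 - 53.994006*z^2 - 14.700852*z - 1.061208)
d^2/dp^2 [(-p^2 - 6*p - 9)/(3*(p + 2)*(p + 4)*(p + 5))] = 2*(-p^6 - 18*p^5 - 138*p^4 - 592*p^3 - 1533*p^2 - 2286*p - 1516)/(3*(p^9 + 33*p^8 + 477*p^7 + 3959*p^6 + 20766*p^5 + 71292*p^4 + 159992*p^3 + 226080*p^2 + 182400*p + 64000))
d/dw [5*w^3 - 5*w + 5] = 15*w^2 - 5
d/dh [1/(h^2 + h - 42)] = (-2*h - 1)/(h^2 + h - 42)^2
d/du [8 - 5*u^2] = -10*u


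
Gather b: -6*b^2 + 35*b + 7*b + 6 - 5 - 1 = -6*b^2 + 42*b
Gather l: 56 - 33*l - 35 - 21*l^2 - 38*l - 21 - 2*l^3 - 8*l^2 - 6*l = -2*l^3 - 29*l^2 - 77*l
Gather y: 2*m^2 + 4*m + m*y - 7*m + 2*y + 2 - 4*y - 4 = 2*m^2 - 3*m + y*(m - 2) - 2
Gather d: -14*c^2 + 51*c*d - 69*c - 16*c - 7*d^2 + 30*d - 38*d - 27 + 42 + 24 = -14*c^2 - 85*c - 7*d^2 + d*(51*c - 8) + 39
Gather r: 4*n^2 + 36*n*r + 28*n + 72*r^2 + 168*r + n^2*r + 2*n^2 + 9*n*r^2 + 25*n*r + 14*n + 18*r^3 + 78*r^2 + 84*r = 6*n^2 + 42*n + 18*r^3 + r^2*(9*n + 150) + r*(n^2 + 61*n + 252)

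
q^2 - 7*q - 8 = (q - 8)*(q + 1)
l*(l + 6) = l^2 + 6*l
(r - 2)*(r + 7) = r^2 + 5*r - 14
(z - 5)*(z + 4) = z^2 - z - 20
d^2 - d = d*(d - 1)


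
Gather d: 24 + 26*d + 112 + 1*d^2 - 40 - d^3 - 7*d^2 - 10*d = -d^3 - 6*d^2 + 16*d + 96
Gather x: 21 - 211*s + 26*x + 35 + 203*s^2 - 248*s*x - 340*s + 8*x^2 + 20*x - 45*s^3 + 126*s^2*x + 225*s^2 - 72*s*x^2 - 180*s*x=-45*s^3 + 428*s^2 - 551*s + x^2*(8 - 72*s) + x*(126*s^2 - 428*s + 46) + 56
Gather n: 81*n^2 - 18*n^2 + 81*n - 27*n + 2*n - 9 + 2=63*n^2 + 56*n - 7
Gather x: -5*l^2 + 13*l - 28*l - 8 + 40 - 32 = -5*l^2 - 15*l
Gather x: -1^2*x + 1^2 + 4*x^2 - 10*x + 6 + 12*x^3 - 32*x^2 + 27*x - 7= 12*x^3 - 28*x^2 + 16*x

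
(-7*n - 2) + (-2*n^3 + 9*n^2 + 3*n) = -2*n^3 + 9*n^2 - 4*n - 2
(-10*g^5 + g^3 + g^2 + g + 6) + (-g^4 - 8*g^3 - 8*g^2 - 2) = -10*g^5 - g^4 - 7*g^3 - 7*g^2 + g + 4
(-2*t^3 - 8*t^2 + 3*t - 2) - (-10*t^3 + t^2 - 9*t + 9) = 8*t^3 - 9*t^2 + 12*t - 11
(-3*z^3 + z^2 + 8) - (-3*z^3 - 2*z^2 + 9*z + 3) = 3*z^2 - 9*z + 5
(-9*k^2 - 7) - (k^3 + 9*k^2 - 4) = -k^3 - 18*k^2 - 3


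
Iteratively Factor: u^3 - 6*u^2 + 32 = (u - 4)*(u^2 - 2*u - 8) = (u - 4)^2*(u + 2)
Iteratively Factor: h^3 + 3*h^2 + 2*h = (h + 1)*(h^2 + 2*h) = h*(h + 1)*(h + 2)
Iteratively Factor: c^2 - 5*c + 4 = (c - 1)*(c - 4)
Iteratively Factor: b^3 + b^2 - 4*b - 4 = (b - 2)*(b^2 + 3*b + 2) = (b - 2)*(b + 2)*(b + 1)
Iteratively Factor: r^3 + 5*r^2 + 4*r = (r)*(r^2 + 5*r + 4) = r*(r + 4)*(r + 1)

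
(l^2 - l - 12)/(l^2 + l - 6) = (l - 4)/(l - 2)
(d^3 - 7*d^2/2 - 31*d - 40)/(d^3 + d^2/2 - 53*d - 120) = (d + 2)/(d + 6)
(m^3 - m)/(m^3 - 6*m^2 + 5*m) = (m + 1)/(m - 5)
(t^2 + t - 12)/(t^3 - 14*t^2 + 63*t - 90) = (t + 4)/(t^2 - 11*t + 30)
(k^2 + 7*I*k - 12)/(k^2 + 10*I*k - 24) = (k + 3*I)/(k + 6*I)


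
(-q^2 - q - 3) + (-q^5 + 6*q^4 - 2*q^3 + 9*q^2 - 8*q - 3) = -q^5 + 6*q^4 - 2*q^3 + 8*q^2 - 9*q - 6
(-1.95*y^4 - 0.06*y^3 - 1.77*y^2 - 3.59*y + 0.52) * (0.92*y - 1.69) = -1.794*y^5 + 3.2403*y^4 - 1.527*y^3 - 0.3115*y^2 + 6.5455*y - 0.8788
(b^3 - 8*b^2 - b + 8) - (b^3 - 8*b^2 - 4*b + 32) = 3*b - 24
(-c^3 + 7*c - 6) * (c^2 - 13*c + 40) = -c^5 + 13*c^4 - 33*c^3 - 97*c^2 + 358*c - 240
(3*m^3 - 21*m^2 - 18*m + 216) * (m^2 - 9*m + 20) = 3*m^5 - 48*m^4 + 231*m^3 - 42*m^2 - 2304*m + 4320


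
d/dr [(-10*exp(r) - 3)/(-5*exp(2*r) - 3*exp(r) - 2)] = (-(10*exp(r) + 3)^2 + 50*exp(2*r) + 30*exp(r) + 20)*exp(r)/(5*exp(2*r) + 3*exp(r) + 2)^2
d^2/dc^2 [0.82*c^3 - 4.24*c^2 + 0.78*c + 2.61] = 4.92*c - 8.48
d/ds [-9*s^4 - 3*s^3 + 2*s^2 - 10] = s*(-36*s^2 - 9*s + 4)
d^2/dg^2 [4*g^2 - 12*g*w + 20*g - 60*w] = 8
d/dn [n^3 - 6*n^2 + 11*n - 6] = 3*n^2 - 12*n + 11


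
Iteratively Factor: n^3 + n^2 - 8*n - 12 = (n - 3)*(n^2 + 4*n + 4) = (n - 3)*(n + 2)*(n + 2)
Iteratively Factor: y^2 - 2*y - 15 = (y - 5)*(y + 3)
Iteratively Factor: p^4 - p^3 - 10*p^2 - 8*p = (p - 4)*(p^3 + 3*p^2 + 2*p) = p*(p - 4)*(p^2 + 3*p + 2) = p*(p - 4)*(p + 1)*(p + 2)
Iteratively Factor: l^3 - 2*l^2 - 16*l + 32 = (l - 4)*(l^2 + 2*l - 8) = (l - 4)*(l - 2)*(l + 4)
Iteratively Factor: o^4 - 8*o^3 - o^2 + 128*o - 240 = (o - 5)*(o^3 - 3*o^2 - 16*o + 48) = (o - 5)*(o - 3)*(o^2 - 16) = (o - 5)*(o - 4)*(o - 3)*(o + 4)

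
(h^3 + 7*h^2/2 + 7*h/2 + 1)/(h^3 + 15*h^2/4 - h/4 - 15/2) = 2*(2*h^2 + 3*h + 1)/(4*h^2 + 7*h - 15)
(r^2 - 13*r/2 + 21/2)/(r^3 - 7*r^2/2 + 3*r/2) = (2*r - 7)/(r*(2*r - 1))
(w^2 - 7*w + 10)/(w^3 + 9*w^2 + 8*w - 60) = (w - 5)/(w^2 + 11*w + 30)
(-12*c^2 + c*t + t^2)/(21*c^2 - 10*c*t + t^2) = (4*c + t)/(-7*c + t)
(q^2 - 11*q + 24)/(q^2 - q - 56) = (q - 3)/(q + 7)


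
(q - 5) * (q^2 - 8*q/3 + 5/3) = q^3 - 23*q^2/3 + 15*q - 25/3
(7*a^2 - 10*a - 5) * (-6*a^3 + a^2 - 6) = -42*a^5 + 67*a^4 + 20*a^3 - 47*a^2 + 60*a + 30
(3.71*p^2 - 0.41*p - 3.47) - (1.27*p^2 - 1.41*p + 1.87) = 2.44*p^2 + 1.0*p - 5.34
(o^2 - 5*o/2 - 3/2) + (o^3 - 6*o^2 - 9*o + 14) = o^3 - 5*o^2 - 23*o/2 + 25/2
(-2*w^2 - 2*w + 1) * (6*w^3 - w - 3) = -12*w^5 - 12*w^4 + 8*w^3 + 8*w^2 + 5*w - 3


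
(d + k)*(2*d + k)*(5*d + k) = 10*d^3 + 17*d^2*k + 8*d*k^2 + k^3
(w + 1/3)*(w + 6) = w^2 + 19*w/3 + 2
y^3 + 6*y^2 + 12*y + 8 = (y + 2)^3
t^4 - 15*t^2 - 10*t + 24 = (t - 4)*(t - 1)*(t + 2)*(t + 3)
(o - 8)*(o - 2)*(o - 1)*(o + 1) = o^4 - 10*o^3 + 15*o^2 + 10*o - 16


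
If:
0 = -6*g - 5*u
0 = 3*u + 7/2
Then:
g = 35/36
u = -7/6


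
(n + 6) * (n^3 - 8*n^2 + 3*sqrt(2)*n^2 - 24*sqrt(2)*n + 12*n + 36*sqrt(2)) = n^4 - 2*n^3 + 3*sqrt(2)*n^3 - 36*n^2 - 6*sqrt(2)*n^2 - 108*sqrt(2)*n + 72*n + 216*sqrt(2)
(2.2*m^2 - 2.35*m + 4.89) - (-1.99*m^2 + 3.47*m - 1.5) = 4.19*m^2 - 5.82*m + 6.39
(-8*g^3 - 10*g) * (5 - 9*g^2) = 72*g^5 + 50*g^3 - 50*g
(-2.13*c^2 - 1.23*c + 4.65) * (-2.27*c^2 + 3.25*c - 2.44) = 4.8351*c^4 - 4.1304*c^3 - 9.3558*c^2 + 18.1137*c - 11.346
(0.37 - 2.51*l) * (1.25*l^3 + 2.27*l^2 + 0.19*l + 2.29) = -3.1375*l^4 - 5.2352*l^3 + 0.363*l^2 - 5.6776*l + 0.8473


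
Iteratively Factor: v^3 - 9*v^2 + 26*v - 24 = (v - 2)*(v^2 - 7*v + 12) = (v - 3)*(v - 2)*(v - 4)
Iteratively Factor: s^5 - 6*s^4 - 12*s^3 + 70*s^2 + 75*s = (s)*(s^4 - 6*s^3 - 12*s^2 + 70*s + 75) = s*(s - 5)*(s^3 - s^2 - 17*s - 15) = s*(s - 5)*(s + 1)*(s^2 - 2*s - 15) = s*(s - 5)*(s + 1)*(s + 3)*(s - 5)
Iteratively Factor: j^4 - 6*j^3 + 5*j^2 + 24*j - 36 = (j - 2)*(j^3 - 4*j^2 - 3*j + 18) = (j - 2)*(j + 2)*(j^2 - 6*j + 9) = (j - 3)*(j - 2)*(j + 2)*(j - 3)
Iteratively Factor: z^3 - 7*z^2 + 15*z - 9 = (z - 3)*(z^2 - 4*z + 3) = (z - 3)*(z - 1)*(z - 3)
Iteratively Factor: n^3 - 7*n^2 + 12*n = (n)*(n^2 - 7*n + 12) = n*(n - 3)*(n - 4)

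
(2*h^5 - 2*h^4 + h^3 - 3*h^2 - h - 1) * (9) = 18*h^5 - 18*h^4 + 9*h^3 - 27*h^2 - 9*h - 9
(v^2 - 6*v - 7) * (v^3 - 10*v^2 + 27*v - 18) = v^5 - 16*v^4 + 80*v^3 - 110*v^2 - 81*v + 126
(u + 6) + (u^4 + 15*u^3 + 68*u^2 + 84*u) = u^4 + 15*u^3 + 68*u^2 + 85*u + 6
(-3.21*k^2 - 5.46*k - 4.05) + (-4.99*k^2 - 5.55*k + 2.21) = -8.2*k^2 - 11.01*k - 1.84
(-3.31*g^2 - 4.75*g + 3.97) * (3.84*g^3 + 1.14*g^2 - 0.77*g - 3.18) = -12.7104*g^5 - 22.0134*g^4 + 12.3785*g^3 + 18.7091*g^2 + 12.0481*g - 12.6246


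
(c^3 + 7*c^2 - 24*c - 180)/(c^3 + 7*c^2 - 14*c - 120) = (c^2 + c - 30)/(c^2 + c - 20)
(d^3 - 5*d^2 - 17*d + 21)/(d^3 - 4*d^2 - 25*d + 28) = (d + 3)/(d + 4)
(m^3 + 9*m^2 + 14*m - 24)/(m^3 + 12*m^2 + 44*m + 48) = (m - 1)/(m + 2)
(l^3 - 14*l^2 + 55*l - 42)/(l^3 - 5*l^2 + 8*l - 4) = (l^2 - 13*l + 42)/(l^2 - 4*l + 4)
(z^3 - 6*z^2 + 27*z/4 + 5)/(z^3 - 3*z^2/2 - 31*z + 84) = (4*z^2 - 8*z - 5)/(2*(2*z^2 + 5*z - 42))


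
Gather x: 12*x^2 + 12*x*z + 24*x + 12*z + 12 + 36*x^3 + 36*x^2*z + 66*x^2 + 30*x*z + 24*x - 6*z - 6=36*x^3 + x^2*(36*z + 78) + x*(42*z + 48) + 6*z + 6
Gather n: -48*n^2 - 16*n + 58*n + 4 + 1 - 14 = -48*n^2 + 42*n - 9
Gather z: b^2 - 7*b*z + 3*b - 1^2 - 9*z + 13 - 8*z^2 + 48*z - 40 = b^2 + 3*b - 8*z^2 + z*(39 - 7*b) - 28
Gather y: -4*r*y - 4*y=y*(-4*r - 4)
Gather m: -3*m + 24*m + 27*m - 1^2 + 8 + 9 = 48*m + 16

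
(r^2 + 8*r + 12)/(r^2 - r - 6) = (r + 6)/(r - 3)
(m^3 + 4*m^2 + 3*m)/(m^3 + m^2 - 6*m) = (m + 1)/(m - 2)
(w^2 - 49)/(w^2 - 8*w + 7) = (w + 7)/(w - 1)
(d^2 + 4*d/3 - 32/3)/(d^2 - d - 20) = (d - 8/3)/(d - 5)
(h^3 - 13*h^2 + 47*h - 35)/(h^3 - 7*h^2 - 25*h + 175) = (h - 1)/(h + 5)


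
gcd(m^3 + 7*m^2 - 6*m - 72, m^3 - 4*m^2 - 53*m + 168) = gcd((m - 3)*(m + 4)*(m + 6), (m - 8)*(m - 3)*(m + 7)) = m - 3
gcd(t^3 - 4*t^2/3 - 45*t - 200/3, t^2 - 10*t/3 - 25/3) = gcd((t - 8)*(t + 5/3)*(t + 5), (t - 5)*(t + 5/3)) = t + 5/3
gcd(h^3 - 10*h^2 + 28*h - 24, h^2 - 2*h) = h - 2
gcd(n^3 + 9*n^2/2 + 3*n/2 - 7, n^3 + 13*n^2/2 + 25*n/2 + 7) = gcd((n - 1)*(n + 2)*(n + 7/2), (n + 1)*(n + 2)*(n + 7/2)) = n^2 + 11*n/2 + 7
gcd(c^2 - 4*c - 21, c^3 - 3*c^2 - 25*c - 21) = c^2 - 4*c - 21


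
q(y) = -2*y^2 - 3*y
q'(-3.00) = 9.00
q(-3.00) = -9.00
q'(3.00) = -15.00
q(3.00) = -27.00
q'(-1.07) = 1.28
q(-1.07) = 0.92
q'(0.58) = -5.32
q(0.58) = -2.41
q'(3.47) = -16.88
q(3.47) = -34.49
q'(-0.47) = -1.12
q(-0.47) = 0.97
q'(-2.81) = 8.24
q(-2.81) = -7.36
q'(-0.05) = -2.80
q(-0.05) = 0.14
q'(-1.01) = 1.04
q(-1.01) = 0.99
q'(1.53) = -9.12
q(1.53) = -9.27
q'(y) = -4*y - 3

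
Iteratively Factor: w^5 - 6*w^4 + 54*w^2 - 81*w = (w + 3)*(w^4 - 9*w^3 + 27*w^2 - 27*w) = w*(w + 3)*(w^3 - 9*w^2 + 27*w - 27) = w*(w - 3)*(w + 3)*(w^2 - 6*w + 9) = w*(w - 3)^2*(w + 3)*(w - 3)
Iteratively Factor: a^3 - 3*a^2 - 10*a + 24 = (a - 2)*(a^2 - a - 12) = (a - 4)*(a - 2)*(a + 3)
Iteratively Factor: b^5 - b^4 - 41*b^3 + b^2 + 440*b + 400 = (b - 5)*(b^4 + 4*b^3 - 21*b^2 - 104*b - 80) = (b - 5)*(b + 4)*(b^3 - 21*b - 20) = (b - 5)*(b + 4)^2*(b^2 - 4*b - 5) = (b - 5)*(b + 1)*(b + 4)^2*(b - 5)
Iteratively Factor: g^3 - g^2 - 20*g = (g + 4)*(g^2 - 5*g) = g*(g + 4)*(g - 5)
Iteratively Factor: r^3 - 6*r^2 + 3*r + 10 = (r - 2)*(r^2 - 4*r - 5) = (r - 5)*(r - 2)*(r + 1)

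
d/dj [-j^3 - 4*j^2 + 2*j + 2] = -3*j^2 - 8*j + 2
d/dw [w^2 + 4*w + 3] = 2*w + 4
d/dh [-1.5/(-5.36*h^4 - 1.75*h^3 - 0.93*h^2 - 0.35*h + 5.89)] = (-32.16*h^3 - 7.875*h^2 - 2.79*h - 0.525)/(5.36*h^4 + 1.75*h^3 + 0.93*h^2 + 0.35*h - 5.89)^2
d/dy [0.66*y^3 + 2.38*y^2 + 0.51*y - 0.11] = 1.98*y^2 + 4.76*y + 0.51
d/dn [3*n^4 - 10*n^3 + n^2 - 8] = 2*n*(6*n^2 - 15*n + 1)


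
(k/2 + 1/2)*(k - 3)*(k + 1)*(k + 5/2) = k^4/2 + 3*k^3/4 - 15*k^2/4 - 31*k/4 - 15/4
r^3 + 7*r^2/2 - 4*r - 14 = (r - 2)*(r + 2)*(r + 7/2)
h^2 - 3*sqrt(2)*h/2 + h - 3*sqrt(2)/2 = (h + 1)*(h - 3*sqrt(2)/2)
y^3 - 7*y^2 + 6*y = y*(y - 6)*(y - 1)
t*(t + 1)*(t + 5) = t^3 + 6*t^2 + 5*t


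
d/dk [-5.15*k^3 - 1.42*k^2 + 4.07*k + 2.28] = -15.45*k^2 - 2.84*k + 4.07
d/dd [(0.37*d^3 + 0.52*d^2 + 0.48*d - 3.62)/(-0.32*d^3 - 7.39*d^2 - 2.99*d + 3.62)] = (-2.5679*d^4 - 1.9054*d^3 + 2.5354*d^2 - 49.7388*d - 9.0862)/(0.1024*d^6 + 4.7296*d^5 + 56.5257*d^4 + 41.8754*d^3 - 44.5635*d^2 - 21.6476*d + 13.1044)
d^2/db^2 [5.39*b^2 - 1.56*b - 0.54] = 10.7800000000000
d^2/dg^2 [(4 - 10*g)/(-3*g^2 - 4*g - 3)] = 4*(4*(3*g + 2)^2*(5*g - 2) - (45*g + 14)*(3*g^2 + 4*g + 3))/(3*g^2 + 4*g + 3)^3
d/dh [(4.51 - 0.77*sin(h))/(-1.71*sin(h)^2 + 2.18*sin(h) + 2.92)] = (-1.3167*sin(h)^2 + 15.4242*sin(h) - 12.0802)*cos(h)/(2.9241*sin(h)^4 - 7.4556*sin(h)^3 - 5.234*sin(h)^2 + 12.7312*sin(h) + 8.5264)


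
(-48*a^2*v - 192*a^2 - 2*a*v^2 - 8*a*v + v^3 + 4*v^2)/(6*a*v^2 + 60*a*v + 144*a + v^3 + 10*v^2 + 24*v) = (-8*a + v)/(v + 6)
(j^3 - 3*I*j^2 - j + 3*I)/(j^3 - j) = (j - 3*I)/j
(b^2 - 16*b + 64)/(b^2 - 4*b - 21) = (-b^2 + 16*b - 64)/(-b^2 + 4*b + 21)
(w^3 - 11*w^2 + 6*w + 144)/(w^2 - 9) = (w^2 - 14*w + 48)/(w - 3)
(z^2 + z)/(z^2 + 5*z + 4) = z/(z + 4)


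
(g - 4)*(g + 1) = g^2 - 3*g - 4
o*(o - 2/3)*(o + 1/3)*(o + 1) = o^4 + 2*o^3/3 - 5*o^2/9 - 2*o/9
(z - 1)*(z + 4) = z^2 + 3*z - 4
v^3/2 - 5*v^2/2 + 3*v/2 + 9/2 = (v/2 + 1/2)*(v - 3)^2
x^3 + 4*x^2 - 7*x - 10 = (x - 2)*(x + 1)*(x + 5)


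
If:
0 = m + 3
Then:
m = -3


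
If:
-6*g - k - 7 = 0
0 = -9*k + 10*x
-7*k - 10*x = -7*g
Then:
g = -112/103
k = -49/103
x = -441/1030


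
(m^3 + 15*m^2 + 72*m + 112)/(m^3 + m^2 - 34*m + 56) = (m^2 + 8*m + 16)/(m^2 - 6*m + 8)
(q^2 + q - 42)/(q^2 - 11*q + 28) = (q^2 + q - 42)/(q^2 - 11*q + 28)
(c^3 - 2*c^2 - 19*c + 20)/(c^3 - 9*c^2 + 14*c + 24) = (c^3 - 2*c^2 - 19*c + 20)/(c^3 - 9*c^2 + 14*c + 24)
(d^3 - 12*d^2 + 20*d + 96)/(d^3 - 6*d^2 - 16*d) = (d - 6)/d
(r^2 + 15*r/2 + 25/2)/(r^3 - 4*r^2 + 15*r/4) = 2*(2*r^2 + 15*r + 25)/(r*(4*r^2 - 16*r + 15))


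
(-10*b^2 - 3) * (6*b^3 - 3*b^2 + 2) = -60*b^5 + 30*b^4 - 18*b^3 - 11*b^2 - 6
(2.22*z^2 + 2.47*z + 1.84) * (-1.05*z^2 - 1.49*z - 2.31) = -2.331*z^4 - 5.9013*z^3 - 10.7405*z^2 - 8.4473*z - 4.2504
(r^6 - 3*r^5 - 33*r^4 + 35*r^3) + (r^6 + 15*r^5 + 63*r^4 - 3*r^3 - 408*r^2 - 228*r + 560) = 2*r^6 + 12*r^5 + 30*r^4 + 32*r^3 - 408*r^2 - 228*r + 560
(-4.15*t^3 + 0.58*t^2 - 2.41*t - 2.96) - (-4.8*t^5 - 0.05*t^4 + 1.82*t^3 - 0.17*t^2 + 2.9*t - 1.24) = 4.8*t^5 + 0.05*t^4 - 5.97*t^3 + 0.75*t^2 - 5.31*t - 1.72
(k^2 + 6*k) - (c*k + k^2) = -c*k + 6*k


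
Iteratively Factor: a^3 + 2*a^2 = (a)*(a^2 + 2*a) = a*(a + 2)*(a)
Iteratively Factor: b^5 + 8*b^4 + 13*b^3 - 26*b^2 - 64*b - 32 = (b + 4)*(b^4 + 4*b^3 - 3*b^2 - 14*b - 8) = (b - 2)*(b + 4)*(b^3 + 6*b^2 + 9*b + 4) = (b - 2)*(b + 4)^2*(b^2 + 2*b + 1) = (b - 2)*(b + 1)*(b + 4)^2*(b + 1)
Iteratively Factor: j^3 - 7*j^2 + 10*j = (j - 2)*(j^2 - 5*j) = j*(j - 2)*(j - 5)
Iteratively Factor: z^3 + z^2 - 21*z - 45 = (z + 3)*(z^2 - 2*z - 15) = (z + 3)^2*(z - 5)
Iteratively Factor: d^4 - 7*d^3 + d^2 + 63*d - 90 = (d + 3)*(d^3 - 10*d^2 + 31*d - 30) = (d - 2)*(d + 3)*(d^2 - 8*d + 15) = (d - 5)*(d - 2)*(d + 3)*(d - 3)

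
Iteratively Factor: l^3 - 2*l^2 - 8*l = (l - 4)*(l^2 + 2*l) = (l - 4)*(l + 2)*(l)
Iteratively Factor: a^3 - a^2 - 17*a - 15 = (a + 1)*(a^2 - 2*a - 15) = (a - 5)*(a + 1)*(a + 3)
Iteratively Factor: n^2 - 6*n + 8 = (n - 2)*(n - 4)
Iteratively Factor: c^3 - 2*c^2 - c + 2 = (c - 1)*(c^2 - c - 2) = (c - 2)*(c - 1)*(c + 1)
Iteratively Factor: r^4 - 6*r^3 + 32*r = (r - 4)*(r^3 - 2*r^2 - 8*r) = r*(r - 4)*(r^2 - 2*r - 8) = r*(r - 4)*(r + 2)*(r - 4)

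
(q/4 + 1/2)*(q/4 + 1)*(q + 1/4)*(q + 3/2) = q^4/16 + 31*q^3/64 + 151*q^2/128 + 65*q/64 + 3/16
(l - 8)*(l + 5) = l^2 - 3*l - 40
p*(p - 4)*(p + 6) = p^3 + 2*p^2 - 24*p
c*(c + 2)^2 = c^3 + 4*c^2 + 4*c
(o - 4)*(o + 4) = o^2 - 16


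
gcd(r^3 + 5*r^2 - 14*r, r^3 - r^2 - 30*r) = r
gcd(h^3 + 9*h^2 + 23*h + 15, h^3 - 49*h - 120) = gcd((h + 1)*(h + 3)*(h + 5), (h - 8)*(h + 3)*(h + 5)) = h^2 + 8*h + 15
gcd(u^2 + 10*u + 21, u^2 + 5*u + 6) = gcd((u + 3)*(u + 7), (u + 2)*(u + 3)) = u + 3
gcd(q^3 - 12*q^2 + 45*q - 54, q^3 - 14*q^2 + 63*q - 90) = q^2 - 9*q + 18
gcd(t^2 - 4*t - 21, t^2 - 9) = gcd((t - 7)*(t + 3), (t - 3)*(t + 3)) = t + 3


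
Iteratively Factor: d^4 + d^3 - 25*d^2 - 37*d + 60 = (d - 1)*(d^3 + 2*d^2 - 23*d - 60) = (d - 1)*(d + 4)*(d^2 - 2*d - 15) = (d - 5)*(d - 1)*(d + 4)*(d + 3)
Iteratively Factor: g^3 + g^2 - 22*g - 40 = (g - 5)*(g^2 + 6*g + 8) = (g - 5)*(g + 4)*(g + 2)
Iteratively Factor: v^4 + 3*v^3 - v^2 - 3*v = (v + 1)*(v^3 + 2*v^2 - 3*v) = (v - 1)*(v + 1)*(v^2 + 3*v) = v*(v - 1)*(v + 1)*(v + 3)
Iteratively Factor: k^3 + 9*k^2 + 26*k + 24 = (k + 4)*(k^2 + 5*k + 6) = (k + 3)*(k + 4)*(k + 2)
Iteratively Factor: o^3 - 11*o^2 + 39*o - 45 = (o - 3)*(o^2 - 8*o + 15) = (o - 3)^2*(o - 5)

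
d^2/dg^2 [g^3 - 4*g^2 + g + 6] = 6*g - 8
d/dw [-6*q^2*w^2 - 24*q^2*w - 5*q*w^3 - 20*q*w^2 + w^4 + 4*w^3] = -12*q^2*w - 24*q^2 - 15*q*w^2 - 40*q*w + 4*w^3 + 12*w^2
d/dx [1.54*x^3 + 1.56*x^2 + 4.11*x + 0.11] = 4.62*x^2 + 3.12*x + 4.11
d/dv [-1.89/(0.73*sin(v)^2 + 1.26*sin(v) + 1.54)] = (2.7594*sin(v) + 2.3814)*cos(v)/(0.73*sin(v)^2 + 1.26*sin(v) + 1.54)^2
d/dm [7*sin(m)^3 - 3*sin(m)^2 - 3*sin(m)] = 3*(7*sin(m)^2 - 2*sin(m) - 1)*cos(m)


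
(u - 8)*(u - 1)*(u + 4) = u^3 - 5*u^2 - 28*u + 32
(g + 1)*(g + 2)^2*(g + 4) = g^4 + 9*g^3 + 28*g^2 + 36*g + 16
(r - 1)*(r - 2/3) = r^2 - 5*r/3 + 2/3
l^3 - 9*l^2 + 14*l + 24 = (l - 6)*(l - 4)*(l + 1)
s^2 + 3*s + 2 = (s + 1)*(s + 2)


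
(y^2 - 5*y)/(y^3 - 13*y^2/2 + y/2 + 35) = 2*y/(2*y^2 - 3*y - 14)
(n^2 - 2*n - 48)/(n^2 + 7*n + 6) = (n - 8)/(n + 1)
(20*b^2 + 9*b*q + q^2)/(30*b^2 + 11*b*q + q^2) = (4*b + q)/(6*b + q)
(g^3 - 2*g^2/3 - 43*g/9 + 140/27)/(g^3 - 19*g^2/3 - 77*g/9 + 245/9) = (g - 4/3)/(g - 7)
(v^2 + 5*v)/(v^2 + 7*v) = (v + 5)/(v + 7)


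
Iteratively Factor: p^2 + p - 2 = (p + 2)*(p - 1)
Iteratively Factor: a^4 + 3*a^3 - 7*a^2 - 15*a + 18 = (a - 2)*(a^3 + 5*a^2 + 3*a - 9) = (a - 2)*(a + 3)*(a^2 + 2*a - 3) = (a - 2)*(a - 1)*(a + 3)*(a + 3)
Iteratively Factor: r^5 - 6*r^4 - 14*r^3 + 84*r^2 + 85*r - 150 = (r + 3)*(r^4 - 9*r^3 + 13*r^2 + 45*r - 50) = (r + 2)*(r + 3)*(r^3 - 11*r^2 + 35*r - 25) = (r - 1)*(r + 2)*(r + 3)*(r^2 - 10*r + 25) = (r - 5)*(r - 1)*(r + 2)*(r + 3)*(r - 5)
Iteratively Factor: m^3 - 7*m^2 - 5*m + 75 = (m + 3)*(m^2 - 10*m + 25) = (m - 5)*(m + 3)*(m - 5)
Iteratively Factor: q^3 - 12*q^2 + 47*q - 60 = (q - 4)*(q^2 - 8*q + 15) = (q - 5)*(q - 4)*(q - 3)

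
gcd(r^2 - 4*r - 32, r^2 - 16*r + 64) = r - 8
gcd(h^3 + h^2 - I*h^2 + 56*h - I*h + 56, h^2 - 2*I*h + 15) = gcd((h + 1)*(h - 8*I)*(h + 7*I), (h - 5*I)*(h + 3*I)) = 1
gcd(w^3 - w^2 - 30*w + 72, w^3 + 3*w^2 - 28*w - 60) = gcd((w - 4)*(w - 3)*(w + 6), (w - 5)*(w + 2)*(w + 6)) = w + 6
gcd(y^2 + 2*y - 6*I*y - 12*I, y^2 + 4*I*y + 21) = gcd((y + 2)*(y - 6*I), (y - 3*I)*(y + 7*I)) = 1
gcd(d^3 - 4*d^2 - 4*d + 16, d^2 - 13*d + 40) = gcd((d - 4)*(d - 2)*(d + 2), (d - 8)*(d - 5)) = 1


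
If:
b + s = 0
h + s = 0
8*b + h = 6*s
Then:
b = 0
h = 0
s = 0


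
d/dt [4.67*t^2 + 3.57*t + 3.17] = 9.34*t + 3.57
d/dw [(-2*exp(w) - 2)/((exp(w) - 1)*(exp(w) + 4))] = 2*(exp(2*w) + 2*exp(w) + 7)*exp(w)/(exp(4*w) + 6*exp(3*w) + exp(2*w) - 24*exp(w) + 16)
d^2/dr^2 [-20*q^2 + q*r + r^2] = 2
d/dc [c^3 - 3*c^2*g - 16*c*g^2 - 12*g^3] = 3*c^2 - 6*c*g - 16*g^2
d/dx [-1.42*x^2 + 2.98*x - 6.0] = 2.98 - 2.84*x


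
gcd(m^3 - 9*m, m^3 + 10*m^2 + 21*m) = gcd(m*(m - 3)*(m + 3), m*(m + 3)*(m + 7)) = m^2 + 3*m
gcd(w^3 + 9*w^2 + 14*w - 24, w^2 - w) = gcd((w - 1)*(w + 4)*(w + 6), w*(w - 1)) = w - 1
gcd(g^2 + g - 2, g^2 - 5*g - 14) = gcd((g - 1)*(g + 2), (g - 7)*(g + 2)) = g + 2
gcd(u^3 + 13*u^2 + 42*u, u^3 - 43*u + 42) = u + 7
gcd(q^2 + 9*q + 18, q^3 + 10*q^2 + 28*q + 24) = q + 6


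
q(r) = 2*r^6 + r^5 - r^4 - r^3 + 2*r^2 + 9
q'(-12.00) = -2875872.00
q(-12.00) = 5704425.00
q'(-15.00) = -8846610.00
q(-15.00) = 21975084.00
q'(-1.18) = -20.08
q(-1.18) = 14.60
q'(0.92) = 9.52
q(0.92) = 11.07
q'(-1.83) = -183.06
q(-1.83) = 65.20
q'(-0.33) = -1.49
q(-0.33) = 9.24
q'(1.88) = 314.62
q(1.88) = 108.72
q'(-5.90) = -79038.75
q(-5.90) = 76284.09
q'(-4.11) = -12435.81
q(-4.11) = 8294.19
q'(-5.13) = -38731.73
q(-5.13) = 32404.21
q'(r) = 12*r^5 + 5*r^4 - 4*r^3 - 3*r^2 + 4*r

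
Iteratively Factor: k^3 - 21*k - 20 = (k + 1)*(k^2 - k - 20) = (k + 1)*(k + 4)*(k - 5)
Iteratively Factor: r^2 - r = (r - 1)*(r)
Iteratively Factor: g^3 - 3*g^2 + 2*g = (g)*(g^2 - 3*g + 2) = g*(g - 1)*(g - 2)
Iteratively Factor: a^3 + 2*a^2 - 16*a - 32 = (a + 2)*(a^2 - 16) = (a - 4)*(a + 2)*(a + 4)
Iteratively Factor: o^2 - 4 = (o + 2)*(o - 2)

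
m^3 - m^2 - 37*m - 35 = (m - 7)*(m + 1)*(m + 5)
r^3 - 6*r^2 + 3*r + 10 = (r - 5)*(r - 2)*(r + 1)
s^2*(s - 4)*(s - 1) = s^4 - 5*s^3 + 4*s^2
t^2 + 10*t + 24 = (t + 4)*(t + 6)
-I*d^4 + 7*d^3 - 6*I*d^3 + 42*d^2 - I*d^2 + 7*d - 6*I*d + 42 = (d + 6)*(d - I)*(d + 7*I)*(-I*d + 1)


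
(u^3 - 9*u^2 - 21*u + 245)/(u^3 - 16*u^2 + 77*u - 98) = (u + 5)/(u - 2)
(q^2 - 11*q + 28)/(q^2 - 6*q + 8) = (q - 7)/(q - 2)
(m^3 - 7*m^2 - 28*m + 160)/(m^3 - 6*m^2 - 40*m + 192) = (m + 5)/(m + 6)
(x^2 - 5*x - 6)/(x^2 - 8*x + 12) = (x + 1)/(x - 2)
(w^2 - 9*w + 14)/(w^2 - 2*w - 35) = (w - 2)/(w + 5)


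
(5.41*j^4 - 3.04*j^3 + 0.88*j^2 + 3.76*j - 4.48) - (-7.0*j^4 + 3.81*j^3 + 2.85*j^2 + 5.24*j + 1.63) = 12.41*j^4 - 6.85*j^3 - 1.97*j^2 - 1.48*j - 6.11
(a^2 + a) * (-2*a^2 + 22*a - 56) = -2*a^4 + 20*a^3 - 34*a^2 - 56*a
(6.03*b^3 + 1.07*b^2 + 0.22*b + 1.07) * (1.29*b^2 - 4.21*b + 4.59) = 7.7787*b^5 - 24.006*b^4 + 23.4568*b^3 + 5.3654*b^2 - 3.4949*b + 4.9113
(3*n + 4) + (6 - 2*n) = n + 10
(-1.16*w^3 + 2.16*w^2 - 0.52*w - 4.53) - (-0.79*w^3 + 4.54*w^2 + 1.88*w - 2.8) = -0.37*w^3 - 2.38*w^2 - 2.4*w - 1.73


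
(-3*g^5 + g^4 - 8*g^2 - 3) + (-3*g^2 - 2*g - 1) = -3*g^5 + g^4 - 11*g^2 - 2*g - 4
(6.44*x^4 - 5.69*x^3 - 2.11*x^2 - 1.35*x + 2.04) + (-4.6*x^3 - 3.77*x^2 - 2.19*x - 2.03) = 6.44*x^4 - 10.29*x^3 - 5.88*x^2 - 3.54*x + 0.0100000000000002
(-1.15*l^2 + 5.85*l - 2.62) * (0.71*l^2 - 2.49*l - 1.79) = -0.8165*l^4 + 7.017*l^3 - 14.3682*l^2 - 3.9477*l + 4.6898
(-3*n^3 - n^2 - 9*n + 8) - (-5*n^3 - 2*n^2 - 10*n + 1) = 2*n^3 + n^2 + n + 7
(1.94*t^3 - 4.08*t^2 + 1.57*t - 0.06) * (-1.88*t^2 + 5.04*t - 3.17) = -3.6472*t^5 + 17.448*t^4 - 29.6646*t^3 + 20.9592*t^2 - 5.2793*t + 0.1902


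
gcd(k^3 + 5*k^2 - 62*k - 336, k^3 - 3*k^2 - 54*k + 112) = k^2 - k - 56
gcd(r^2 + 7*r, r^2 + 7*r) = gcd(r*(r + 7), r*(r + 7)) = r^2 + 7*r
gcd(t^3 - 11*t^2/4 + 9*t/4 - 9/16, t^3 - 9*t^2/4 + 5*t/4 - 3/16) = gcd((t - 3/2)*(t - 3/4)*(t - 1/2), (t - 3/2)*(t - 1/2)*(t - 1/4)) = t^2 - 2*t + 3/4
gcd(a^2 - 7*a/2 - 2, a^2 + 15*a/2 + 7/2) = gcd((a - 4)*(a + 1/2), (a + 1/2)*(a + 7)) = a + 1/2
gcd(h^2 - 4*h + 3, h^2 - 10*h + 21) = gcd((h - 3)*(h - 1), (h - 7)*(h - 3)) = h - 3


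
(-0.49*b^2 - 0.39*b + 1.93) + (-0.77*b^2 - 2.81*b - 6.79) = -1.26*b^2 - 3.2*b - 4.86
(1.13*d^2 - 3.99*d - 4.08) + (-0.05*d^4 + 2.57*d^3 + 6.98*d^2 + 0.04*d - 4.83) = -0.05*d^4 + 2.57*d^3 + 8.11*d^2 - 3.95*d - 8.91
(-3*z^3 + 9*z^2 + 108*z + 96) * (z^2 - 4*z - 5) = -3*z^5 + 21*z^4 + 87*z^3 - 381*z^2 - 924*z - 480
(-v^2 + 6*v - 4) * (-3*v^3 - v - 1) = 3*v^5 - 18*v^4 + 13*v^3 - 5*v^2 - 2*v + 4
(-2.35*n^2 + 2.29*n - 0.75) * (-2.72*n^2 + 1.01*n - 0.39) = 6.392*n^4 - 8.6023*n^3 + 5.2694*n^2 - 1.6506*n + 0.2925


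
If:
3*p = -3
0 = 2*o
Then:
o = 0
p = -1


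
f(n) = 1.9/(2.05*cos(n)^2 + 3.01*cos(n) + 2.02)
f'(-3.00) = 0.26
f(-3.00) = 1.81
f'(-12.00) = 0.18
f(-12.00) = 0.32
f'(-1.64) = -1.56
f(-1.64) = 1.04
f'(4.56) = -1.73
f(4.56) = 1.18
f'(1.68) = 1.64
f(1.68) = 1.11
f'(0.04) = 0.01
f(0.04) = 0.27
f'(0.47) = 0.14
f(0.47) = 0.30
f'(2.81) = -0.53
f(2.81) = 1.89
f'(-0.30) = -0.08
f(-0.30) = 0.28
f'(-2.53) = 0.44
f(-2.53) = 2.04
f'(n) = 1.9*(4.1*sin(n)*cos(n) + 3.01*sin(n))/(2.05*cos(n)^2 + 3.01*cos(n) + 2.02)^2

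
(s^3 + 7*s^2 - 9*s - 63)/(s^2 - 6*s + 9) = (s^2 + 10*s + 21)/(s - 3)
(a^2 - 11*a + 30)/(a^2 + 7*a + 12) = (a^2 - 11*a + 30)/(a^2 + 7*a + 12)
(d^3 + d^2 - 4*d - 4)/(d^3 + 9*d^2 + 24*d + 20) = (d^2 - d - 2)/(d^2 + 7*d + 10)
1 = 1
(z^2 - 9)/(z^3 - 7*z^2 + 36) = (z + 3)/(z^2 - 4*z - 12)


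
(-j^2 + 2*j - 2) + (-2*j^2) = -3*j^2 + 2*j - 2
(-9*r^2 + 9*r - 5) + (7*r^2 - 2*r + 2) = -2*r^2 + 7*r - 3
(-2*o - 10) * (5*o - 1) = -10*o^2 - 48*o + 10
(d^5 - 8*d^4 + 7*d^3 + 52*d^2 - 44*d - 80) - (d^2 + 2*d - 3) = d^5 - 8*d^4 + 7*d^3 + 51*d^2 - 46*d - 77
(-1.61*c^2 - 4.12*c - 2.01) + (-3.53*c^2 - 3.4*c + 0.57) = -5.14*c^2 - 7.52*c - 1.44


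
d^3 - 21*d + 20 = (d - 4)*(d - 1)*(d + 5)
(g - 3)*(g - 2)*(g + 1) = g^3 - 4*g^2 + g + 6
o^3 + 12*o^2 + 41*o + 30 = (o + 1)*(o + 5)*(o + 6)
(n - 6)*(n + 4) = n^2 - 2*n - 24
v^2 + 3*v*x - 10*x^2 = (v - 2*x)*(v + 5*x)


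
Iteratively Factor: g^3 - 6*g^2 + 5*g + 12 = (g - 3)*(g^2 - 3*g - 4) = (g - 3)*(g + 1)*(g - 4)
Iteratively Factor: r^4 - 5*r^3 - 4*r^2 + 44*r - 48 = (r - 2)*(r^3 - 3*r^2 - 10*r + 24) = (r - 4)*(r - 2)*(r^2 + r - 6) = (r - 4)*(r - 2)^2*(r + 3)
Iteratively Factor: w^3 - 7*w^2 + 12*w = (w - 3)*(w^2 - 4*w) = (w - 4)*(w - 3)*(w)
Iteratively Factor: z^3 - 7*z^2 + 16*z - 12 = (z - 2)*(z^2 - 5*z + 6) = (z - 2)^2*(z - 3)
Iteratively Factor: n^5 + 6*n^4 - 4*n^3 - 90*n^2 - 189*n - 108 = (n + 1)*(n^4 + 5*n^3 - 9*n^2 - 81*n - 108) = (n + 1)*(n + 3)*(n^3 + 2*n^2 - 15*n - 36) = (n + 1)*(n + 3)^2*(n^2 - n - 12) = (n + 1)*(n + 3)^3*(n - 4)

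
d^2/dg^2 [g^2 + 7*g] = 2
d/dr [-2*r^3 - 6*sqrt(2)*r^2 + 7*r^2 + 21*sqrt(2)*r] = -6*r^2 - 12*sqrt(2)*r + 14*r + 21*sqrt(2)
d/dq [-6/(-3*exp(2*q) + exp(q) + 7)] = (6 - 36*exp(q))*exp(q)/(-3*exp(2*q) + exp(q) + 7)^2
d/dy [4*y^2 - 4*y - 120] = 8*y - 4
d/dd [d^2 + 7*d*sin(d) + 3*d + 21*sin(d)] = 7*d*cos(d) + 2*d + 7*sin(d) + 21*cos(d) + 3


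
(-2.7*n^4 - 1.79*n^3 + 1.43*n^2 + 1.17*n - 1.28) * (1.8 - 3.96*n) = 10.692*n^5 + 2.2284*n^4 - 8.8848*n^3 - 2.0592*n^2 + 7.1748*n - 2.304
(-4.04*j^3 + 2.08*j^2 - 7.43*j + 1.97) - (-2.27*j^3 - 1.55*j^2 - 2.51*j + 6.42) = -1.77*j^3 + 3.63*j^2 - 4.92*j - 4.45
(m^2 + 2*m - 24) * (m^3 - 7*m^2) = m^5 - 5*m^4 - 38*m^3 + 168*m^2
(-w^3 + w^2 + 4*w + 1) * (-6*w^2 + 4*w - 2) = 6*w^5 - 10*w^4 - 18*w^3 + 8*w^2 - 4*w - 2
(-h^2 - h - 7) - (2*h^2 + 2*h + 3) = -3*h^2 - 3*h - 10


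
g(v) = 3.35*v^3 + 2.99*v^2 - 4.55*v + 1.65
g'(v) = 10.05*v^2 + 5.98*v - 4.55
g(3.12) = 118.30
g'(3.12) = 111.94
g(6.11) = 849.60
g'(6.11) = 407.18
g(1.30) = 8.15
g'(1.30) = 20.21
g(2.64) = 72.12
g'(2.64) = 81.28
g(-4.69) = -256.83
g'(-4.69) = 188.46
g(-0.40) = 3.73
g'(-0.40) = -5.33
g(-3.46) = -85.57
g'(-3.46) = 95.07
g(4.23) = 289.45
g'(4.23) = 200.57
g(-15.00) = -10563.60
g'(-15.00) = 2167.00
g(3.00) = 105.36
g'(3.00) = 103.84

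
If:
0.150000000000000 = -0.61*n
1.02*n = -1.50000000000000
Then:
No Solution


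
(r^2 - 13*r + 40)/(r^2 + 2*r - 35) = (r - 8)/(r + 7)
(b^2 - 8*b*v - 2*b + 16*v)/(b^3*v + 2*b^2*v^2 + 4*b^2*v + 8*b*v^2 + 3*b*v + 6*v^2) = (b^2 - 8*b*v - 2*b + 16*v)/(v*(b^3 + 2*b^2*v + 4*b^2 + 8*b*v + 3*b + 6*v))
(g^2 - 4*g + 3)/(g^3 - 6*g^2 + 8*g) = (g^2 - 4*g + 3)/(g*(g^2 - 6*g + 8))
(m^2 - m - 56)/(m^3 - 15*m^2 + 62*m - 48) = (m + 7)/(m^2 - 7*m + 6)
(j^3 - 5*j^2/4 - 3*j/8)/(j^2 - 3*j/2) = j + 1/4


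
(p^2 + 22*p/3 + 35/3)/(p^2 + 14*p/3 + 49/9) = 3*(p + 5)/(3*p + 7)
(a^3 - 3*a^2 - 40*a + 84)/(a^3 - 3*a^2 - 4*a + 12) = (a^2 - a - 42)/(a^2 - a - 6)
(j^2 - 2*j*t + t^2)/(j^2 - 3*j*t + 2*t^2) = (-j + t)/(-j + 2*t)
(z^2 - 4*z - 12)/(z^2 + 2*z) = (z - 6)/z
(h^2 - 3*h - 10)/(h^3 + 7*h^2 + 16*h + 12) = (h - 5)/(h^2 + 5*h + 6)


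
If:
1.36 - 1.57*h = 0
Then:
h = 0.87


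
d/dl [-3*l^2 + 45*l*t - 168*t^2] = -6*l + 45*t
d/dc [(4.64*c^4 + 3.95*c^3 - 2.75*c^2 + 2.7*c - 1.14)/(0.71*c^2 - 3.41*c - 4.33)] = (6.5888*c^5 - 44.6627*c^4 - 107.3038*c^3 - 43.85*c^2 + 25.4338*c - 15.5784)/(0.5041*c^4 - 4.8422*c^3 + 5.4795*c^2 + 29.5306*c + 18.7489)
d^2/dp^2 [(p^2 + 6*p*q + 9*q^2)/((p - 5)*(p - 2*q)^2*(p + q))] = 2*((p - 5)^2*(p - 2*q)^2*(p + q)^2 - 2*(p - 5)^2*(p - 2*q)^2*(p + q)*(p + 3*q) + (p - 5)^2*(p - 2*q)^2*(p^2 + 6*p*q + 9*q^2) - 4*(p - 5)^2*(p - 2*q)*(p + q)^2*(p + 3*q) + 2*(p - 5)^2*(p - 2*q)*(p + q)*(p^2 + 6*p*q + 9*q^2) + 3*(p - 5)^2*(p + q)^2*(p^2 + 6*p*q + 9*q^2) - 2*(p - 5)*(p - 2*q)^2*(p + q)^2*(p + 3*q) + (p - 5)*(p - 2*q)^2*(p + q)*(p^2 + 6*p*q + 9*q^2) + 2*(p - 5)*(p - 2*q)*(p + q)^2*(p^2 + 6*p*q + 9*q^2) + (p - 2*q)^2*(p + q)^2*(p^2 + 6*p*q + 9*q^2))/((p - 5)^3*(p - 2*q)^4*(p + q)^3)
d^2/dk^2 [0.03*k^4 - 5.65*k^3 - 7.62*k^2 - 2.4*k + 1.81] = 0.36*k^2 - 33.9*k - 15.24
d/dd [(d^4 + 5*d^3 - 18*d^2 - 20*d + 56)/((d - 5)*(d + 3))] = (2*d^5 - d^4 - 80*d^3 - 169*d^2 + 428*d + 412)/(d^4 - 4*d^3 - 26*d^2 + 60*d + 225)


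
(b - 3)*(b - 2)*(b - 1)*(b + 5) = b^4 - b^3 - 19*b^2 + 49*b - 30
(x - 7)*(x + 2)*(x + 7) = x^3 + 2*x^2 - 49*x - 98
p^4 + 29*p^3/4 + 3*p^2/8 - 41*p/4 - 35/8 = (p - 5/4)*(p + 1/2)*(p + 1)*(p + 7)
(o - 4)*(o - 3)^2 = o^3 - 10*o^2 + 33*o - 36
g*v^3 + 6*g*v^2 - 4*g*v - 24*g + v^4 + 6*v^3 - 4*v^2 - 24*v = (g + v)*(v - 2)*(v + 2)*(v + 6)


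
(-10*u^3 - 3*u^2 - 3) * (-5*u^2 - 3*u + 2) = 50*u^5 + 45*u^4 - 11*u^3 + 9*u^2 + 9*u - 6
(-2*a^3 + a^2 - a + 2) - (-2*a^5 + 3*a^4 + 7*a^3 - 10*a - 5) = 2*a^5 - 3*a^4 - 9*a^3 + a^2 + 9*a + 7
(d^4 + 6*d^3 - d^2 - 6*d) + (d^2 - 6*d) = d^4 + 6*d^3 - 12*d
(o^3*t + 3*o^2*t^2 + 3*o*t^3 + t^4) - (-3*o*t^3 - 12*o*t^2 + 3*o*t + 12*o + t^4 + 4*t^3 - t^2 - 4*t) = o^3*t + 3*o^2*t^2 + 6*o*t^3 + 12*o*t^2 - 3*o*t - 12*o - 4*t^3 + t^2 + 4*t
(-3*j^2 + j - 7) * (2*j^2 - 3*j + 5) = -6*j^4 + 11*j^3 - 32*j^2 + 26*j - 35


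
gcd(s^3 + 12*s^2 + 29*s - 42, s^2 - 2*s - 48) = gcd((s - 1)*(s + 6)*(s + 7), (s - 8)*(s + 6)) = s + 6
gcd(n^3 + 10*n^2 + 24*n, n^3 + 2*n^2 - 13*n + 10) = 1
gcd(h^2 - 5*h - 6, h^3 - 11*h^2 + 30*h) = h - 6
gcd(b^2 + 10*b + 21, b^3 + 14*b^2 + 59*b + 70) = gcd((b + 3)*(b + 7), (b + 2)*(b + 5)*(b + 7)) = b + 7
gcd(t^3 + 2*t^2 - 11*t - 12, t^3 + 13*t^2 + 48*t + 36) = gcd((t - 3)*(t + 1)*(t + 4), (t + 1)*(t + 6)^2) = t + 1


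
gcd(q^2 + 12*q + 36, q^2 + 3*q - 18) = q + 6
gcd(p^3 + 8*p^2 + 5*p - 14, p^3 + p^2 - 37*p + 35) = p^2 + 6*p - 7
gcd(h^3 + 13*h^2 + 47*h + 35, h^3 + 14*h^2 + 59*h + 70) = h^2 + 12*h + 35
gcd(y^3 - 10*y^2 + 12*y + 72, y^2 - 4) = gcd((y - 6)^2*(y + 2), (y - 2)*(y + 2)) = y + 2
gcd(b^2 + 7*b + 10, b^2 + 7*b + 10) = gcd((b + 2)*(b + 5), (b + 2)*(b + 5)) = b^2 + 7*b + 10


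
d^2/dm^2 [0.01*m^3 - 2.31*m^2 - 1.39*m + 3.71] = 0.06*m - 4.62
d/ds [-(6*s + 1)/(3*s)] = 1/(3*s^2)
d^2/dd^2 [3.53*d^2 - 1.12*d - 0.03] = 7.06000000000000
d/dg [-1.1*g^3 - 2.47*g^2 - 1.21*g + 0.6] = -3.3*g^2 - 4.94*g - 1.21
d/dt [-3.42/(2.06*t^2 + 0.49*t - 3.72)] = (14.0904*t + 1.6758)/(2.06*t^2 + 0.49*t - 3.72)^2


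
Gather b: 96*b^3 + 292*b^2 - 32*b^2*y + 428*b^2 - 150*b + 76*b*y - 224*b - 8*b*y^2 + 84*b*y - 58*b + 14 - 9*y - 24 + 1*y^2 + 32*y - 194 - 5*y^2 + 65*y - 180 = 96*b^3 + b^2*(720 - 32*y) + b*(-8*y^2 + 160*y - 432) - 4*y^2 + 88*y - 384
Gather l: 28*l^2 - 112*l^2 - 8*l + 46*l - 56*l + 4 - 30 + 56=-84*l^2 - 18*l + 30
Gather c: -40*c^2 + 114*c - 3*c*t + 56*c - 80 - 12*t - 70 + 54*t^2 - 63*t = -40*c^2 + c*(170 - 3*t) + 54*t^2 - 75*t - 150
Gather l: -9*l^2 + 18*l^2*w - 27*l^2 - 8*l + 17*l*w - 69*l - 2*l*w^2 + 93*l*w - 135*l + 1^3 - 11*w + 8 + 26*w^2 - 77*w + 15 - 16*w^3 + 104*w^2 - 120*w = l^2*(18*w - 36) + l*(-2*w^2 + 110*w - 212) - 16*w^3 + 130*w^2 - 208*w + 24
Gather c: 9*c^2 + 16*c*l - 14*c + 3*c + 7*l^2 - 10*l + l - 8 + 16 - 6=9*c^2 + c*(16*l - 11) + 7*l^2 - 9*l + 2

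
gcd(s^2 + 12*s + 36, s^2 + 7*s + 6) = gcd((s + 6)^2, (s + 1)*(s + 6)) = s + 6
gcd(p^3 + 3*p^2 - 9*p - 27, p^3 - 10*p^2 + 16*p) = 1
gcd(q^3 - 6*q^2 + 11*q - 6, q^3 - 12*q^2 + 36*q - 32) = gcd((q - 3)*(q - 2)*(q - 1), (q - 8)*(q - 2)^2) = q - 2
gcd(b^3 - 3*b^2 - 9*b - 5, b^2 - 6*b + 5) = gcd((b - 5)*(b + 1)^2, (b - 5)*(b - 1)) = b - 5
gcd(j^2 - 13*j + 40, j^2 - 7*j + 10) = j - 5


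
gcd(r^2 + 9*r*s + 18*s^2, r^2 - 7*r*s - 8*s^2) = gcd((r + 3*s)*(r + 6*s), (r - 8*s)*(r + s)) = 1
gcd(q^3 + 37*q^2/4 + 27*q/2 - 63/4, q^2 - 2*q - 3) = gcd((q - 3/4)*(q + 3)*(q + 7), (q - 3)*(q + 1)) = 1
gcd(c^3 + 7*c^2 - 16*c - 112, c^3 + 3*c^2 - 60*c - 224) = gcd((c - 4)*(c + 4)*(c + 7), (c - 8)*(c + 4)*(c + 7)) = c^2 + 11*c + 28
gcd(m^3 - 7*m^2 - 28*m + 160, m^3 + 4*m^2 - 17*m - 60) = m^2 + m - 20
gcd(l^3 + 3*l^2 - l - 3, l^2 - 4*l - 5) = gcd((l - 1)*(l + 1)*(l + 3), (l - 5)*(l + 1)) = l + 1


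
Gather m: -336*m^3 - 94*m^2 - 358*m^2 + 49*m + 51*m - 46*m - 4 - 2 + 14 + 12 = -336*m^3 - 452*m^2 + 54*m + 20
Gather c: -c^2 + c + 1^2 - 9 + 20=-c^2 + c + 12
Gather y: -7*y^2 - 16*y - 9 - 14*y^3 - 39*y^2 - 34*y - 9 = -14*y^3 - 46*y^2 - 50*y - 18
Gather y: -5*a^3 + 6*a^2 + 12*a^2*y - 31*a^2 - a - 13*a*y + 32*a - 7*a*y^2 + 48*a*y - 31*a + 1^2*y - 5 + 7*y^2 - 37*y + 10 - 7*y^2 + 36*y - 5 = -5*a^3 - 25*a^2 - 7*a*y^2 + y*(12*a^2 + 35*a)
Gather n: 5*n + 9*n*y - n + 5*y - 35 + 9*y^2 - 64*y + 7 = n*(9*y + 4) + 9*y^2 - 59*y - 28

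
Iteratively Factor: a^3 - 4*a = (a - 2)*(a^2 + 2*a) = a*(a - 2)*(a + 2)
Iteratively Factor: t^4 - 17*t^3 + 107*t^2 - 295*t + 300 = (t - 4)*(t^3 - 13*t^2 + 55*t - 75) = (t - 5)*(t - 4)*(t^2 - 8*t + 15) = (t - 5)*(t - 4)*(t - 3)*(t - 5)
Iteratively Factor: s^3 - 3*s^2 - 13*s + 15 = (s - 1)*(s^2 - 2*s - 15) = (s - 5)*(s - 1)*(s + 3)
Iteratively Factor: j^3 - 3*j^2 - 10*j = (j - 5)*(j^2 + 2*j) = j*(j - 5)*(j + 2)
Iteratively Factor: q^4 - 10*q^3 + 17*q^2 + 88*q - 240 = (q + 3)*(q^3 - 13*q^2 + 56*q - 80) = (q - 4)*(q + 3)*(q^2 - 9*q + 20) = (q - 4)^2*(q + 3)*(q - 5)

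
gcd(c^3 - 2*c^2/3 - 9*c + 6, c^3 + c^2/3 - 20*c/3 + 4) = c^2 + 7*c/3 - 2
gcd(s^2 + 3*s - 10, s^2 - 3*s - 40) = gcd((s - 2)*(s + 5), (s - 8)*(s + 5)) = s + 5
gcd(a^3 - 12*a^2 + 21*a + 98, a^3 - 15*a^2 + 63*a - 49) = a^2 - 14*a + 49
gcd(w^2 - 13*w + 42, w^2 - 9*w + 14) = w - 7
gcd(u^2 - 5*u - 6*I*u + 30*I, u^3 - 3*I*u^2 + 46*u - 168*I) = u - 6*I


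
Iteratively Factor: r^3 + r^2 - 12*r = (r)*(r^2 + r - 12) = r*(r - 3)*(r + 4)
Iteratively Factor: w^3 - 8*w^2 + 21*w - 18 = (w - 3)*(w^2 - 5*w + 6) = (w - 3)*(w - 2)*(w - 3)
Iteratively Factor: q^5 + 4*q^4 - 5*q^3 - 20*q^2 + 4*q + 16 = (q + 1)*(q^4 + 3*q^3 - 8*q^2 - 12*q + 16) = (q + 1)*(q + 4)*(q^3 - q^2 - 4*q + 4) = (q + 1)*(q + 2)*(q + 4)*(q^2 - 3*q + 2) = (q - 1)*(q + 1)*(q + 2)*(q + 4)*(q - 2)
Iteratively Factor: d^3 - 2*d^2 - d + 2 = (d - 2)*(d^2 - 1) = (d - 2)*(d + 1)*(d - 1)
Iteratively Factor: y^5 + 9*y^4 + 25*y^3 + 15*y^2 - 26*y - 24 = (y + 2)*(y^4 + 7*y^3 + 11*y^2 - 7*y - 12) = (y + 2)*(y + 4)*(y^3 + 3*y^2 - y - 3) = (y + 1)*(y + 2)*(y + 4)*(y^2 + 2*y - 3) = (y + 1)*(y + 2)*(y + 3)*(y + 4)*(y - 1)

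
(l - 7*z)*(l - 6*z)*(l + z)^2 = l^4 - 11*l^3*z + 17*l^2*z^2 + 71*l*z^3 + 42*z^4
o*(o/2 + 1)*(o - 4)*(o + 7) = o^4/2 + 5*o^3/2 - 11*o^2 - 28*o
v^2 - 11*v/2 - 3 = (v - 6)*(v + 1/2)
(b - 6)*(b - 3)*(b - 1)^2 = b^4 - 11*b^3 + 37*b^2 - 45*b + 18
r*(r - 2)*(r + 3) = r^3 + r^2 - 6*r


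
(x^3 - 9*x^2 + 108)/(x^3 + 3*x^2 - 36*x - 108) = (x - 6)/(x + 6)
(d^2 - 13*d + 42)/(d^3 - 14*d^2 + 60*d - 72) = (d - 7)/(d^2 - 8*d + 12)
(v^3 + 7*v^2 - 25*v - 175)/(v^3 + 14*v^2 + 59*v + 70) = (v - 5)/(v + 2)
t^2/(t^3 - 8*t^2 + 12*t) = t/(t^2 - 8*t + 12)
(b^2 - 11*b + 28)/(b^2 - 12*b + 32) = (b - 7)/(b - 8)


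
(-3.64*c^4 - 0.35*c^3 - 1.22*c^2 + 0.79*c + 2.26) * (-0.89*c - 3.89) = 3.2396*c^5 + 14.4711*c^4 + 2.4473*c^3 + 4.0427*c^2 - 5.0845*c - 8.7914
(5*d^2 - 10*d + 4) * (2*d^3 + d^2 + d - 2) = 10*d^5 - 15*d^4 + 3*d^3 - 16*d^2 + 24*d - 8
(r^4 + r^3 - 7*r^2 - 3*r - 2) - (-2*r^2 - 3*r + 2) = r^4 + r^3 - 5*r^2 - 4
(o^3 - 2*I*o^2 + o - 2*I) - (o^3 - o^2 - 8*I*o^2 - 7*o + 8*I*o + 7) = o^2 + 6*I*o^2 + 8*o - 8*I*o - 7 - 2*I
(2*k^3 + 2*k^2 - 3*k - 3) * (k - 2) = 2*k^4 - 2*k^3 - 7*k^2 + 3*k + 6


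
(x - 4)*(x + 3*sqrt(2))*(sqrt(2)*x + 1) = sqrt(2)*x^3 - 4*sqrt(2)*x^2 + 7*x^2 - 28*x + 3*sqrt(2)*x - 12*sqrt(2)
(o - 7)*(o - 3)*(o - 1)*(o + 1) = o^4 - 10*o^3 + 20*o^2 + 10*o - 21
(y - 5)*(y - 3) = y^2 - 8*y + 15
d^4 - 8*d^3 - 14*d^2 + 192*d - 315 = (d - 7)*(d - 3)^2*(d + 5)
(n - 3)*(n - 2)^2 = n^3 - 7*n^2 + 16*n - 12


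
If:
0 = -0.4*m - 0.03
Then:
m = -0.08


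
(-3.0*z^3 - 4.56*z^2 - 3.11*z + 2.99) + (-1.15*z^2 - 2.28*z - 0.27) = -3.0*z^3 - 5.71*z^2 - 5.39*z + 2.72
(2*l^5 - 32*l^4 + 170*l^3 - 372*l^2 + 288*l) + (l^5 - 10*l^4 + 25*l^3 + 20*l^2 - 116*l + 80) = 3*l^5 - 42*l^4 + 195*l^3 - 352*l^2 + 172*l + 80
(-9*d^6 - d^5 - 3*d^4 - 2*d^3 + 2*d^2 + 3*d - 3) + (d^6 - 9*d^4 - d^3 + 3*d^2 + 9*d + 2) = -8*d^6 - d^5 - 12*d^4 - 3*d^3 + 5*d^2 + 12*d - 1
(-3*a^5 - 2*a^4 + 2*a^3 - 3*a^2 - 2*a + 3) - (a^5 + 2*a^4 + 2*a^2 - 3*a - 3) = -4*a^5 - 4*a^4 + 2*a^3 - 5*a^2 + a + 6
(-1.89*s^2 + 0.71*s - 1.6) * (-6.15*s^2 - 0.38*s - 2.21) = 11.6235*s^4 - 3.6483*s^3 + 13.7471*s^2 - 0.9611*s + 3.536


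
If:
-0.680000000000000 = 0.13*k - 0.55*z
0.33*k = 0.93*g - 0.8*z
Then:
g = 2.36145574855252*z - 1.8560794044665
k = 4.23076923076923*z - 5.23076923076923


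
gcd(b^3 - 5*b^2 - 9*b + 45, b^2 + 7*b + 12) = b + 3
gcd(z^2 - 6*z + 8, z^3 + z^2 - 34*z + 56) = z^2 - 6*z + 8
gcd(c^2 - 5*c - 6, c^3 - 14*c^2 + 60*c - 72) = c - 6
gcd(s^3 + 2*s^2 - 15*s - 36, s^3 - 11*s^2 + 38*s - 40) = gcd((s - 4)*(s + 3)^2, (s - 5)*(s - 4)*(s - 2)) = s - 4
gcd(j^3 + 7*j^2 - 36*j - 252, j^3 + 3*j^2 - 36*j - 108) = j^2 - 36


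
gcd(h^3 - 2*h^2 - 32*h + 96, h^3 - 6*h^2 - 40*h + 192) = h^2 + 2*h - 24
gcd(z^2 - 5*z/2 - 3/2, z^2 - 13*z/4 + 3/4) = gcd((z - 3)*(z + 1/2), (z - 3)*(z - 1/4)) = z - 3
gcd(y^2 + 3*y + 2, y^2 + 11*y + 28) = 1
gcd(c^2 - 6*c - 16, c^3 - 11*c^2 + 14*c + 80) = c^2 - 6*c - 16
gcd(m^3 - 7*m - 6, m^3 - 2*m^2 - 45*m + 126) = m - 3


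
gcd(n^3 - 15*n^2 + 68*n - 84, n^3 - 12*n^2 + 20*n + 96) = n - 6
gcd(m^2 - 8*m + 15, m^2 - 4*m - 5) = m - 5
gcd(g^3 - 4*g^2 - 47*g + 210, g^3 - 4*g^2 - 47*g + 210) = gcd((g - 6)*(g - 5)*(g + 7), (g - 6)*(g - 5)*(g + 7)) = g^3 - 4*g^2 - 47*g + 210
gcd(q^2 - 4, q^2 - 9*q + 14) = q - 2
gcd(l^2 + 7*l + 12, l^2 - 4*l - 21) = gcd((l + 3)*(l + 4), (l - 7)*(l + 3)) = l + 3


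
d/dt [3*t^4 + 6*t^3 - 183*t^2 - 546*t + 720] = 12*t^3 + 18*t^2 - 366*t - 546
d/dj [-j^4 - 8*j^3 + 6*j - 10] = -4*j^3 - 24*j^2 + 6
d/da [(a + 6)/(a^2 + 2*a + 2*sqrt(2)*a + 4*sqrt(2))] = (a^2 + 2*a + 2*sqrt(2)*a - 2*(a + 6)*(a + 1 + sqrt(2)) + 4*sqrt(2))/(a^2 + 2*a + 2*sqrt(2)*a + 4*sqrt(2))^2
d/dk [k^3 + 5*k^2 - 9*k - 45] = 3*k^2 + 10*k - 9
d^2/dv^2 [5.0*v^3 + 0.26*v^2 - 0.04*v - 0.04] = 30.0*v + 0.52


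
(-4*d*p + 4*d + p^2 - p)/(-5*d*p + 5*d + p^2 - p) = (-4*d + p)/(-5*d + p)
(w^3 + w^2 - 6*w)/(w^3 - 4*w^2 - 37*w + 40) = w*(w^2 + w - 6)/(w^3 - 4*w^2 - 37*w + 40)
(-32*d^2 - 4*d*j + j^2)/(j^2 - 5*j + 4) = (-32*d^2 - 4*d*j + j^2)/(j^2 - 5*j + 4)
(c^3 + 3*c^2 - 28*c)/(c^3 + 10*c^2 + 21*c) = (c - 4)/(c + 3)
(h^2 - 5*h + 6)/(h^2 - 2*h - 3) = (h - 2)/(h + 1)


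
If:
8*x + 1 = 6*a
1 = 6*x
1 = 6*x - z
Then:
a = 7/18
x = 1/6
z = 0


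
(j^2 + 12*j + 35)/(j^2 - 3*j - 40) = (j + 7)/(j - 8)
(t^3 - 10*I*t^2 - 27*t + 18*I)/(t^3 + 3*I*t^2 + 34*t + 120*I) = (t^2 - 4*I*t - 3)/(t^2 + 9*I*t - 20)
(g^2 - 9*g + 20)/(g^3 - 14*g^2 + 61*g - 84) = (g - 5)/(g^2 - 10*g + 21)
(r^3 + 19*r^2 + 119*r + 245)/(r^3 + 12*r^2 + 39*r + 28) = (r^2 + 12*r + 35)/(r^2 + 5*r + 4)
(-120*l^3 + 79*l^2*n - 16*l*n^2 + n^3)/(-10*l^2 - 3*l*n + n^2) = (24*l^2 - 11*l*n + n^2)/(2*l + n)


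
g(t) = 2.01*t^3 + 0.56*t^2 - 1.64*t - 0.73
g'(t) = 6.03*t^2 + 1.12*t - 1.64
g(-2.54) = -25.89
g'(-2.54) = 34.42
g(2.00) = 14.31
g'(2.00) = 24.72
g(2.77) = 41.74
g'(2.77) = 47.73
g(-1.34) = -2.36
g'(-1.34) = 7.69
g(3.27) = 70.18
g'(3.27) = 66.50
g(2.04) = 15.32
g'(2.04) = 25.74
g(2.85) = 45.67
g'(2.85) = 50.53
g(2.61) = 34.54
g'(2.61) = 42.36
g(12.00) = 3533.51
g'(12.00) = 880.12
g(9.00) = 1495.16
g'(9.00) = 496.87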